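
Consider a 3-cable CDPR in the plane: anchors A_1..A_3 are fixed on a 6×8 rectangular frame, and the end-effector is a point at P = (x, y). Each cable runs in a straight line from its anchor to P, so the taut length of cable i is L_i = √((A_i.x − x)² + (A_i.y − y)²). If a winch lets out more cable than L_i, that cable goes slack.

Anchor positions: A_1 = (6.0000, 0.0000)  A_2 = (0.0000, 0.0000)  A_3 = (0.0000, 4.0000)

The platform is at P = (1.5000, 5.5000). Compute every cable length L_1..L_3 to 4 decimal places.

(7.1063, 5.7009, 2.1213)

L_1 = √((6.0000−1.5000)² + (0.0000−5.5000)²) = 7.1063
L_2 = √((0.0000−1.5000)² + (0.0000−5.5000)²) = 5.7009
L_3 = √((0.0000−1.5000)² + (4.0000−5.5000)²) = 2.1213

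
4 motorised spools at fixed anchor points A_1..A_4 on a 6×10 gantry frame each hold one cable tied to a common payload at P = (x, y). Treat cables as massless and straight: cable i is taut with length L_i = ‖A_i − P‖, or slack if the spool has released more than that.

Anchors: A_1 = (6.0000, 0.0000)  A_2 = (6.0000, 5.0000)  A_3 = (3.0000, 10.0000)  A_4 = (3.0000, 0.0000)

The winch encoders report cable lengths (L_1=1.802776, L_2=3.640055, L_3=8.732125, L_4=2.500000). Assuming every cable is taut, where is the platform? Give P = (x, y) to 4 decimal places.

circle eqns → linear via eq_j − eq_1; set c_j = A_j·A_j − L_j²
c_1 = 36.0000+0.0000−3.2500 = 32.7500
0.0000·x − 10.0000·y = c_1−c_2 = -15.0000
6.0000·x − 20.0000·y = c_1−c_3 = 0.0000
6.0000·x + 0.0000·y = c_1−c_4 = 30.0000
solve first two rows → x=5.0000, y=1.5000
check cable 4: ‖A_4−P‖² = 6.2500 ≈ L_4² = 6.2500 ✓

(5.0000, 1.5000)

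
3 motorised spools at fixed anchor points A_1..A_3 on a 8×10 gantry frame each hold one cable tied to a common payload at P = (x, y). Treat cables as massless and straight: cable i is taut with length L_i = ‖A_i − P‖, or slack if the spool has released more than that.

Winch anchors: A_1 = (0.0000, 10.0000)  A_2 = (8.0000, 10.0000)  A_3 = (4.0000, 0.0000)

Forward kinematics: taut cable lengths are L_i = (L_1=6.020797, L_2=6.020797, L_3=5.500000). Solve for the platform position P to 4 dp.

each cable: (A_i−P)·(A_i−P) = L_i²; let k_i = ‖A_i‖²−L_i²
k_1 = 0.0000+100.0000−36.2500 = 63.7500
row 1: -16.0000x + 0.0000y = -64.0000  (k_2=127.7500)
row 2: -8.0000x + 20.0000y = 78.0000  (k_3=-14.2500)
Cramer on rows 1–2 → x = 4.0000, y = 5.5000

(4.0000, 5.5000)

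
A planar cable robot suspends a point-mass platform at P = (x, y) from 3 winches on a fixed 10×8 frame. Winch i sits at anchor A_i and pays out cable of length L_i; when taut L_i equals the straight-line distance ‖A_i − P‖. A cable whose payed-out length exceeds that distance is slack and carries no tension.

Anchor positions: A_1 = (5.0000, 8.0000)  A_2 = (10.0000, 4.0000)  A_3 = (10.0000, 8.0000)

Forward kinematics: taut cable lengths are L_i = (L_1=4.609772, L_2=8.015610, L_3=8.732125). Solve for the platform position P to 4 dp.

(2.0000, 4.5000)

expand ‖A_i−P‖²=L_i² and subtract eq 1 (q_i ≔ ‖A_i‖²−L_i²)
q_1 = 25.0000+64.0000−21.2500 = 67.7500
eq1−eq2 → [-10.0000  8.0000]·P = 16.0000
eq1−eq3 → [-10.0000  0.0000]·P = -20.0000
2×2 solve → P = (2.0000, 4.5000)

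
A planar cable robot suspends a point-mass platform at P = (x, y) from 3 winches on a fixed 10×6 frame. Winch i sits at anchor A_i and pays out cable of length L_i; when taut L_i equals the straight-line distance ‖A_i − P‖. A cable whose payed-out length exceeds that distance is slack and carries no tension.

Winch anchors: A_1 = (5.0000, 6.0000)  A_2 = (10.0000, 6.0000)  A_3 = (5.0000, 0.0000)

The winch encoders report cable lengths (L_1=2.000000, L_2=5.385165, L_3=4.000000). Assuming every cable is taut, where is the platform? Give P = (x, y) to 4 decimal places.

circle eqns → linear via eq_j − eq_1; set q_j = A_j·A_j − L_j²
q_1 = 25.0000+36.0000−4.0000 = 57.0000
-10.0000·x + 0.0000·y = q_1−q_2 = -50.0000
0.0000·x + 12.0000·y = q_1−q_3 = 48.0000
solve first two rows → x=5.0000, y=4.0000

(5.0000, 4.0000)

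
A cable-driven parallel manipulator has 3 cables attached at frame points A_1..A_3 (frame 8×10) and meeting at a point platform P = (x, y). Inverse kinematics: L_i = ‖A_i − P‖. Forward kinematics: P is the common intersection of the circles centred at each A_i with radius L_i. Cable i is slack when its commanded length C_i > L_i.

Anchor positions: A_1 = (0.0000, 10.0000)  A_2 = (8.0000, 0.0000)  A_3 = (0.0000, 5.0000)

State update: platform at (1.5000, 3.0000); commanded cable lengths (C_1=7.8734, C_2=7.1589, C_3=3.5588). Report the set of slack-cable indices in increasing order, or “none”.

cable 1: √((-1.5000)²+(7.0000)²)=7.1589, C_1=7.8734: slack
cable 2: √((6.5000)²+(-3.0000)²)=7.1589, C_2=7.1589: taut
cable 3: √((-1.5000)²+(2.0000)²)=2.5000, C_3=3.5588: slack

1, 3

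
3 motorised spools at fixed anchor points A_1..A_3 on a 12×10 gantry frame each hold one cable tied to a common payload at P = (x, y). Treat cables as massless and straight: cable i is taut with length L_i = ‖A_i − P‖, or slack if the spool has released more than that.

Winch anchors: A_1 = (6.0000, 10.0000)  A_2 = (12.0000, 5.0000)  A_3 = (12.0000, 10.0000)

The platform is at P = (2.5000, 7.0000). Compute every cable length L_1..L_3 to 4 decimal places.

L_1 = √((6.0000−2.5000)² + (10.0000−7.0000)²) = 4.6098
L_2 = √((12.0000−2.5000)² + (5.0000−7.0000)²) = 9.7082
L_3 = √((12.0000−2.5000)² + (10.0000−7.0000)²) = 9.9624

(4.6098, 9.7082, 9.9624)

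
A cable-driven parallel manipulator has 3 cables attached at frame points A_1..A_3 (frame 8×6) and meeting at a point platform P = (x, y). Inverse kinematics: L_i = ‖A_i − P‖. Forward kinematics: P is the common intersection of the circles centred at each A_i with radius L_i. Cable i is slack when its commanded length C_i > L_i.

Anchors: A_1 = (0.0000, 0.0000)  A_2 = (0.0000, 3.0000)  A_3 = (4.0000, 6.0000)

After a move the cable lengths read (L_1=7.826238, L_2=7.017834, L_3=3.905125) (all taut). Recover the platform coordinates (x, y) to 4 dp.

each cable: (A_i−P)·(A_i−P) = L_i²; let q_i = ‖A_i‖²−L_i²
q_1 = 0.0000+0.0000−61.2500 = -61.2500
row 1: 0.0000x − 6.0000y = -21.0000  (q_2=-40.2500)
row 2: -8.0000x − 12.0000y = -98.0000  (q_3=36.7500)
Cramer on rows 1–2 → x = 7.0000, y = 3.5000

(7.0000, 3.5000)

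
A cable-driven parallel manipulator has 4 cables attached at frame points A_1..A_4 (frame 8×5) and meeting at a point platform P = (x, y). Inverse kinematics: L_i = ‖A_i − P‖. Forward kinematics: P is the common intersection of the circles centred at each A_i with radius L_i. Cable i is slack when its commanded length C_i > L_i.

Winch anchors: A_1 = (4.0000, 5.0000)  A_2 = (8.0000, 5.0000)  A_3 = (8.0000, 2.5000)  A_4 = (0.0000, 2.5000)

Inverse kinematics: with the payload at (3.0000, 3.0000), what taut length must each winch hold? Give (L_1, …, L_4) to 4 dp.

cable 1: Δx=1.0000, Δy=2.0000; L_1 = √(Δx²+Δy²) = 2.2361
cable 2: Δx=5.0000, Δy=2.0000; L_2 = √(Δx²+Δy²) = 5.3852
cable 3: Δx=5.0000, Δy=-0.5000; L_3 = √(Δx²+Δy²) = 5.0249
cable 4: Δx=-3.0000, Δy=-0.5000; L_4 = √(Δx²+Δy²) = 3.0414

(2.2361, 5.3852, 5.0249, 3.0414)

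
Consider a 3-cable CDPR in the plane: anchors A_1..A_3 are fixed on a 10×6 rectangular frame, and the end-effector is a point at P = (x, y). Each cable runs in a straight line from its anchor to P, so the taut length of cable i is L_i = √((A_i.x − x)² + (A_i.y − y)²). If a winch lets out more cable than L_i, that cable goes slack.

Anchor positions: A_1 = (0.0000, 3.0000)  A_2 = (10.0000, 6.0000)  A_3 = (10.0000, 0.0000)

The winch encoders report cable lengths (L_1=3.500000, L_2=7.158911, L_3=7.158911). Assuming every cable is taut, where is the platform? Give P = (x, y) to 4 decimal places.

(3.5000, 3.0000)

each cable: (A_i−P)·(A_i−P) = L_i²; let c_i = ‖A_i‖²−L_i²
c_1 = 0.0000+9.0000−12.2500 = -3.2500
row 1: -20.0000x − 6.0000y = -88.0000  (c_2=84.7500)
row 2: -20.0000x + 6.0000y = -52.0000  (c_3=48.7500)
Cramer on rows 1–2 → x = 3.5000, y = 3.0000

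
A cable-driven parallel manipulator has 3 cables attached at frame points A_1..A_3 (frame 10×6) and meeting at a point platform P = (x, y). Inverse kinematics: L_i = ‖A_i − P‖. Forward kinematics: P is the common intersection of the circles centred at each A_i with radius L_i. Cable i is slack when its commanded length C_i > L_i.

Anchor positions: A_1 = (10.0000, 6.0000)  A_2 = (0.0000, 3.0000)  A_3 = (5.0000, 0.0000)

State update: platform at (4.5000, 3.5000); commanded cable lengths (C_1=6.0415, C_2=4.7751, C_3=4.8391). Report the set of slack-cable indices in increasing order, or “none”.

cable 1: √((5.5000)²+(2.5000)²)=6.0415, C_1=6.0415: taut
cable 2: √((-4.5000)²+(-0.5000)²)=4.5277, C_2=4.7751: slack
cable 3: √((0.5000)²+(-3.5000)²)=3.5355, C_3=4.8391: slack

2, 3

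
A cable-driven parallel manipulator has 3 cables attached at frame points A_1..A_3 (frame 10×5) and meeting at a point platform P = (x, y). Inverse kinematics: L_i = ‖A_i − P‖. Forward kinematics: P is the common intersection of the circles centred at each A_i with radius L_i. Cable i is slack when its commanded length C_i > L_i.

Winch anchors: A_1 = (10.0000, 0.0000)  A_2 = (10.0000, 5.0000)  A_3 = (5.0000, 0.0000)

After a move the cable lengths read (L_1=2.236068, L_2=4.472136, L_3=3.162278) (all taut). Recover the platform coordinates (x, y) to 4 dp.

each cable: (A_i−P)·(A_i−P) = L_i²; let k_i = ‖A_i‖²−L_i²
k_1 = 100.0000+0.0000−5.0000 = 95.0000
row 1: 0.0000x − 10.0000y = -10.0000  (k_2=105.0000)
row 2: 10.0000x + 0.0000y = 80.0000  (k_3=15.0000)
Cramer on rows 1–2 → x = 8.0000, y = 1.0000

(8.0000, 1.0000)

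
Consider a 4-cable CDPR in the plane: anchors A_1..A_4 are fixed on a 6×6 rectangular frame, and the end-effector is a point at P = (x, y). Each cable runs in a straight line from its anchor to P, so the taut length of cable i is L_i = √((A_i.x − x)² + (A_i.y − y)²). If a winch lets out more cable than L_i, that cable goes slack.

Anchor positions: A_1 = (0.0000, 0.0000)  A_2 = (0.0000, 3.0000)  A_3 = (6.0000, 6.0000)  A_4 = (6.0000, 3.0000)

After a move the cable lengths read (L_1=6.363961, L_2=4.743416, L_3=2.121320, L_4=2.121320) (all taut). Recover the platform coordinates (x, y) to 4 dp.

(4.5000, 4.5000)

expand ‖A_i−P‖²=L_i² and subtract eq 1 (q_i ≔ ‖A_i‖²−L_i²)
q_1 = 0.0000+0.0000−40.5000 = -40.5000
eq1−eq2 → [0.0000  -6.0000]·P = -27.0000
eq1−eq3 → [-12.0000  -12.0000]·P = -108.0000
eq1−eq4 → [-12.0000  -6.0000]·P = -81.0000
2×2 solve → P = (4.5000, 4.5000)
check cable 4: ‖A_4−P‖² = 4.5000 ≈ L_4² = 4.5000 ✓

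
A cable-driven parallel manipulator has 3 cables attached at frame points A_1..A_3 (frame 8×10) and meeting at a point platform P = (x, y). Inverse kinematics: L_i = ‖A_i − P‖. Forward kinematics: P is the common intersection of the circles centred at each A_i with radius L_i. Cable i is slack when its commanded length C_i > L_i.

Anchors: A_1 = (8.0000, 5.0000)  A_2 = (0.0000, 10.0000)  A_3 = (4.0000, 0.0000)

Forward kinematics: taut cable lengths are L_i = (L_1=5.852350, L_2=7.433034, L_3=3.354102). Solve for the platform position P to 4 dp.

(2.5000, 3.0000)

each cable: (A_i−P)·(A_i−P) = L_i²; let q_i = ‖A_i‖²−L_i²
q_1 = 64.0000+25.0000−34.2500 = 54.7500
row 1: 16.0000x − 10.0000y = 10.0000  (q_2=44.7500)
row 2: 8.0000x + 10.0000y = 50.0000  (q_3=4.7500)
Cramer on rows 1–2 → x = 2.5000, y = 3.0000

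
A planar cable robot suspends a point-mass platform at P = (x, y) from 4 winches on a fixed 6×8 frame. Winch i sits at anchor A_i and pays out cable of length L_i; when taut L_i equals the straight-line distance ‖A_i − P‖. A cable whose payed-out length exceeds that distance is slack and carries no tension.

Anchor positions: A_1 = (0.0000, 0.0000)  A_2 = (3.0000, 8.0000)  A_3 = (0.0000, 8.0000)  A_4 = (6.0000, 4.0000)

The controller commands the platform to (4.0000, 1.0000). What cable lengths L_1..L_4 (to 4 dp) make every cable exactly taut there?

L_1 = √((0.0000−4.0000)² + (0.0000−1.0000)²) = 4.1231
L_2 = √((3.0000−4.0000)² + (8.0000−1.0000)²) = 7.0711
L_3 = √((0.0000−4.0000)² + (8.0000−1.0000)²) = 8.0623
L_4 = √((6.0000−4.0000)² + (4.0000−1.0000)²) = 3.6056

(4.1231, 7.0711, 8.0623, 3.6056)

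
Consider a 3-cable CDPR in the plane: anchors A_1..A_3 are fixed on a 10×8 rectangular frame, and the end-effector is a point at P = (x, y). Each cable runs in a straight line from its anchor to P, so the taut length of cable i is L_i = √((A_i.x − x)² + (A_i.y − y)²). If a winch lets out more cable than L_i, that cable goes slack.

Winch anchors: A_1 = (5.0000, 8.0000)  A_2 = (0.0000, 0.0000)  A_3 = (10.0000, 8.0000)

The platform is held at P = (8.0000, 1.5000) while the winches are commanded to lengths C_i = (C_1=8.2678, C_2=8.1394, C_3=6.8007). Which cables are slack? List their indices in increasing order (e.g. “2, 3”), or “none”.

cable 1: L_1 = ‖A_1−P‖ = 7.1589;  C_1 = 8.2678 → slack
cable 2: L_2 = ‖A_2−P‖ = 8.1394;  C_2 = 8.1394 → taut
cable 3: L_3 = ‖A_3−P‖ = 6.8007;  C_3 = 6.8007 → taut

1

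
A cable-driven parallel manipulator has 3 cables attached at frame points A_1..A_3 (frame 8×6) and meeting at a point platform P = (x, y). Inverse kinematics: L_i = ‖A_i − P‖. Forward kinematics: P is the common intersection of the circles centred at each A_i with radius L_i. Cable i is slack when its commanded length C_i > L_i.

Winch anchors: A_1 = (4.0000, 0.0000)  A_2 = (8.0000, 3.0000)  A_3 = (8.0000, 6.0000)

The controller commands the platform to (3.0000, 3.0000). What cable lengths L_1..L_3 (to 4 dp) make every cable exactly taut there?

(3.1623, 5.0000, 5.8310)

cable 1: Δx=1.0000, Δy=-3.0000; L_1 = √(Δx²+Δy²) = 3.1623
cable 2: Δx=5.0000, Δy=0.0000; L_2 = √(Δx²+Δy²) = 5.0000
cable 3: Δx=5.0000, Δy=3.0000; L_3 = √(Δx²+Δy²) = 5.8310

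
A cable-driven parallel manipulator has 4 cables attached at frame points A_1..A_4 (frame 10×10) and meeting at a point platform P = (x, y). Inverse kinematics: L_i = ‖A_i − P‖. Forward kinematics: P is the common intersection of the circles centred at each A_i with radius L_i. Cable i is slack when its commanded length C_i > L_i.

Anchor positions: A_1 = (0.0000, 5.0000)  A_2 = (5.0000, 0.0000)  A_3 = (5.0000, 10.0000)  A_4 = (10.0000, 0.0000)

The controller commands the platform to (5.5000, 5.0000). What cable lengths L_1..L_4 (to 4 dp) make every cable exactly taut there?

(5.5000, 5.0249, 5.0249, 6.7268)

cable 1: Δx=-5.5000, Δy=0.0000; L_1 = √(Δx²+Δy²) = 5.5000
cable 2: Δx=-0.5000, Δy=-5.0000; L_2 = √(Δx²+Δy²) = 5.0249
cable 3: Δx=-0.5000, Δy=5.0000; L_3 = √(Δx²+Δy²) = 5.0249
cable 4: Δx=4.5000, Δy=-5.0000; L_4 = √(Δx²+Δy²) = 6.7268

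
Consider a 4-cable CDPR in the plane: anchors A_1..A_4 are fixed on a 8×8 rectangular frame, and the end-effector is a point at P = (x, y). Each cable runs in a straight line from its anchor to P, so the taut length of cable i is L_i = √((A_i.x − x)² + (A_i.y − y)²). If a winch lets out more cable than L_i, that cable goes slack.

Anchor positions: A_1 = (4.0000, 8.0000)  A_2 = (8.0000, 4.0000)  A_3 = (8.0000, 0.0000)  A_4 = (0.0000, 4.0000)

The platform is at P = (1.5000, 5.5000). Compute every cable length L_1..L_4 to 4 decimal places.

(3.5355, 6.6708, 8.5147, 2.1213)

L_1: Δ = A_1−P = (2.5000, 2.5000) → ‖Δ‖ = √12.5000 = 3.5355
L_2: Δ = A_2−P = (6.5000, -1.5000) → ‖Δ‖ = √44.5000 = 6.6708
L_3: Δ = A_3−P = (6.5000, -5.5000) → ‖Δ‖ = √72.5000 = 8.5147
L_4: Δ = A_4−P = (-1.5000, -1.5000) → ‖Δ‖ = √4.5000 = 2.1213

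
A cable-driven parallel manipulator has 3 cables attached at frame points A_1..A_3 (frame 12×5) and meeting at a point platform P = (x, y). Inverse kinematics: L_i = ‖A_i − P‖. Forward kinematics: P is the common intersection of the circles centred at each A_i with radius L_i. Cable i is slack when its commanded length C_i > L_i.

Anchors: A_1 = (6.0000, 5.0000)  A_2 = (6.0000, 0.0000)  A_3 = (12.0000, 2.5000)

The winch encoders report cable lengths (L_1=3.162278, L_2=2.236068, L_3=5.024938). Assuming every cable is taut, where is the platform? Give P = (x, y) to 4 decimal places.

(7.0000, 2.0000)

expand ‖A_i−P‖²=L_i² and subtract eq 1 (k_i ≔ ‖A_i‖²−L_i²)
k_1 = 36.0000+25.0000−10.0000 = 51.0000
eq1−eq2 → [0.0000  10.0000]·P = 20.0000
eq1−eq3 → [-12.0000  5.0000]·P = -74.0000
2×2 solve → P = (7.0000, 2.0000)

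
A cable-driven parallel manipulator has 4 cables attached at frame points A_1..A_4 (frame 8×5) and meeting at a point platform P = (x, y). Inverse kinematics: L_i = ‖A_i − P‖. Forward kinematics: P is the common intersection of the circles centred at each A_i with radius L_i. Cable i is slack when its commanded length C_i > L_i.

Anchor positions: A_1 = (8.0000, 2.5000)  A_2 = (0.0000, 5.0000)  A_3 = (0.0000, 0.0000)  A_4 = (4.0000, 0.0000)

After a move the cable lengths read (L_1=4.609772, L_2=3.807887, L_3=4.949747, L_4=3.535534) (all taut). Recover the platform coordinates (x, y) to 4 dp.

each cable: (A_i−P)·(A_i−P) = L_i²; let q_i = ‖A_i‖²−L_i²
q_1 = 64.0000+6.2500−21.2500 = 49.0000
row 1: 16.0000x − 5.0000y = 38.5000  (q_2=10.5000)
row 2: 16.0000x + 5.0000y = 73.5000  (q_3=-24.5000)
row 3: 8.0000x + 5.0000y = 45.5000  (q_4=3.5000)
Cramer on rows 1–2 → x = 3.5000, y = 3.5000
check cable 4: ‖A_4−P‖² = 12.5000 ≈ L_4² = 12.5000 ✓

(3.5000, 3.5000)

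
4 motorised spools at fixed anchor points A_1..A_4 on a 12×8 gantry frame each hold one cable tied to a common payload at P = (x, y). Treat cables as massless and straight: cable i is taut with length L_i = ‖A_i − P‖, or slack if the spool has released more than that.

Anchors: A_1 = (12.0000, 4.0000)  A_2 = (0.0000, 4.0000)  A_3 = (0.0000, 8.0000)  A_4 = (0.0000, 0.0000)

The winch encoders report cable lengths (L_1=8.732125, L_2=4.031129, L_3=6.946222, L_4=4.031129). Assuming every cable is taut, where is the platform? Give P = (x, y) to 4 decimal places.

(3.5000, 2.0000)

each cable: (A_i−P)·(A_i−P) = L_i²; let q_i = ‖A_i‖²−L_i²
q_1 = 144.0000+16.0000−76.2500 = 83.7500
row 1: 24.0000x + 0.0000y = 84.0000  (q_2=-0.2500)
row 2: 24.0000x − 8.0000y = 68.0000  (q_3=15.7500)
row 3: 24.0000x + 8.0000y = 100.0000  (q_4=-16.2500)
Cramer on rows 1–2 → x = 3.5000, y = 2.0000
check cable 4: ‖A_4−P‖² = 16.2500 ≈ L_4² = 16.2500 ✓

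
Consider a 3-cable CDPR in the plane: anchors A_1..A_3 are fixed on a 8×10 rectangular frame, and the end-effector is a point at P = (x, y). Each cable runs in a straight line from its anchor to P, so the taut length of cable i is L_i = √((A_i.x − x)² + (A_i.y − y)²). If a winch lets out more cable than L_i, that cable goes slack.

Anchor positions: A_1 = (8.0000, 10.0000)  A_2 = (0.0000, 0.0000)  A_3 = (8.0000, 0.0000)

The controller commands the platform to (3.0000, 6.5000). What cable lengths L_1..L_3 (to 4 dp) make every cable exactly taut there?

L_1: Δ = A_1−P = (5.0000, 3.5000) → ‖Δ‖ = √37.2500 = 6.1033
L_2: Δ = A_2−P = (-3.0000, -6.5000) → ‖Δ‖ = √51.2500 = 7.1589
L_3: Δ = A_3−P = (5.0000, -6.5000) → ‖Δ‖ = √67.2500 = 8.2006

(6.1033, 7.1589, 8.2006)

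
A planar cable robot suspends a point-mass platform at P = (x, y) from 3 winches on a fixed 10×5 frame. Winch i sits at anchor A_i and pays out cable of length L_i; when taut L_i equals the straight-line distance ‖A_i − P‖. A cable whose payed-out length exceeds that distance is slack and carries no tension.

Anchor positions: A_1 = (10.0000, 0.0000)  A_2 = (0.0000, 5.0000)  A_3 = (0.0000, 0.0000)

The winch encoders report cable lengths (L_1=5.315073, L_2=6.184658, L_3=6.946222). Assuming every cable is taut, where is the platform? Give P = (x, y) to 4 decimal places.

expand ‖A_i−P‖²=L_i² and subtract eq 1 (c_i ≔ ‖A_i‖²−L_i²)
c_1 = 100.0000+0.0000−28.2500 = 71.7500
eq1−eq2 → [20.0000  -10.0000]·P = 85.0000
eq1−eq3 → [20.0000  0.0000]·P = 120.0000
2×2 solve → P = (6.0000, 3.5000)

(6.0000, 3.5000)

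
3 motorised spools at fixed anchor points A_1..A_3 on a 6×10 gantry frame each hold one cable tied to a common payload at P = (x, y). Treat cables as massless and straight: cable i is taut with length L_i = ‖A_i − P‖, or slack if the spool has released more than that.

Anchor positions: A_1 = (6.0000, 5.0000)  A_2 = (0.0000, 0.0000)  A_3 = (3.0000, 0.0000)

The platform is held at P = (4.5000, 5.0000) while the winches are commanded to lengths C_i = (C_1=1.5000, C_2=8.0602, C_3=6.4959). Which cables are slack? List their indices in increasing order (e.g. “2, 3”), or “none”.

cable 1: √((1.5000)²+(0.0000)²)=1.5000, C_1=1.5000: taut
cable 2: √((-4.5000)²+(-5.0000)²)=6.7268, C_2=8.0602: slack
cable 3: √((-1.5000)²+(-5.0000)²)=5.2202, C_3=6.4959: slack

2, 3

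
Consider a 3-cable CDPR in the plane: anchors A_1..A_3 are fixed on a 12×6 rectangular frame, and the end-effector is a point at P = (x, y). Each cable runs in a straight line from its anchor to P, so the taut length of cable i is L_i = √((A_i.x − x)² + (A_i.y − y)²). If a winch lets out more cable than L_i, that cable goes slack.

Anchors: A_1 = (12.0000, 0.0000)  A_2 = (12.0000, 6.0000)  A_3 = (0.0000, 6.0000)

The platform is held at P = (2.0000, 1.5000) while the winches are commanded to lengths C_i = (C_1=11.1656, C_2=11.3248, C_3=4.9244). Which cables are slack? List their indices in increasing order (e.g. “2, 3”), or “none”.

i=1: geometric 10.1119 vs commanded 11.1656 ⇒ slack
i=2: geometric 10.9659 vs commanded 11.3248 ⇒ slack
i=3: geometric 4.9244 vs commanded 4.9244 ⇒ taut

1, 2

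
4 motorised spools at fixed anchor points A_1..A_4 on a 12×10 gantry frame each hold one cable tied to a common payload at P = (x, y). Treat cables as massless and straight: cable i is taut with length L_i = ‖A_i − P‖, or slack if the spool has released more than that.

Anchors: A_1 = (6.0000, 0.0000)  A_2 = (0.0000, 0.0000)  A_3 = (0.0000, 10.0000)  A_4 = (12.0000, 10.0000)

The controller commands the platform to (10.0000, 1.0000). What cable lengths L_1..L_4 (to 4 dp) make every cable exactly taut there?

cable 1: Δx=-4.0000, Δy=-1.0000; L_1 = √(Δx²+Δy²) = 4.1231
cable 2: Δx=-10.0000, Δy=-1.0000; L_2 = √(Δx²+Δy²) = 10.0499
cable 3: Δx=-10.0000, Δy=9.0000; L_3 = √(Δx²+Δy²) = 13.4536
cable 4: Δx=2.0000, Δy=9.0000; L_4 = √(Δx²+Δy²) = 9.2195

(4.1231, 10.0499, 13.4536, 9.2195)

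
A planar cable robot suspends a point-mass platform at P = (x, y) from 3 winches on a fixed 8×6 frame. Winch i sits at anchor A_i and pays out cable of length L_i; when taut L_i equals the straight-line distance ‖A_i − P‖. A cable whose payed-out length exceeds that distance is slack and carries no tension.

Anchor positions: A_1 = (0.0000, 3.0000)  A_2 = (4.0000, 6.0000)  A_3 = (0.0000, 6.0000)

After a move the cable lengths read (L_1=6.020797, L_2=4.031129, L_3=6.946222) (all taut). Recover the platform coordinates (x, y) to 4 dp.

(6.0000, 2.5000)

each cable: (A_i−P)·(A_i−P) = L_i²; let c_i = ‖A_i‖²−L_i²
c_1 = 0.0000+9.0000−36.2500 = -27.2500
row 1: -8.0000x − 6.0000y = -63.0000  (c_2=35.7500)
row 2: 0.0000x − 6.0000y = -15.0000  (c_3=-12.2500)
Cramer on rows 1–2 → x = 6.0000, y = 2.5000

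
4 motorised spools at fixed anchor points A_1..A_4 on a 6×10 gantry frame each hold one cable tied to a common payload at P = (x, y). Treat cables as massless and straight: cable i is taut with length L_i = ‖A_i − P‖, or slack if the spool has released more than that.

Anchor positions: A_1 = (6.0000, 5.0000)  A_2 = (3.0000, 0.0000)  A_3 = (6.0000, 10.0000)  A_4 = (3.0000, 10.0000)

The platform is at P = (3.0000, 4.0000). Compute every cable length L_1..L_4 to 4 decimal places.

L_1: Δ = A_1−P = (3.0000, 1.0000) → ‖Δ‖ = √10.0000 = 3.1623
L_2: Δ = A_2−P = (0.0000, -4.0000) → ‖Δ‖ = √16.0000 = 4.0000
L_3: Δ = A_3−P = (3.0000, 6.0000) → ‖Δ‖ = √45.0000 = 6.7082
L_4: Δ = A_4−P = (0.0000, 6.0000) → ‖Δ‖ = √36.0000 = 6.0000

(3.1623, 4.0000, 6.7082, 6.0000)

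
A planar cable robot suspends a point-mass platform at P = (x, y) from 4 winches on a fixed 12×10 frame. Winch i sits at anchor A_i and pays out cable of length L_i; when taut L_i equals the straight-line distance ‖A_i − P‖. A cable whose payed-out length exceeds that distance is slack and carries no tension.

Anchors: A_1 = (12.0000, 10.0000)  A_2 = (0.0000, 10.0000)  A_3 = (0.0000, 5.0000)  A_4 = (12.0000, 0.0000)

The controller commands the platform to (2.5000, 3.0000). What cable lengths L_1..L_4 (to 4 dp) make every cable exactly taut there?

(11.8004, 7.4330, 3.2016, 9.9624)

cable 1: Δx=9.5000, Δy=7.0000; L_1 = √(Δx²+Δy²) = 11.8004
cable 2: Δx=-2.5000, Δy=7.0000; L_2 = √(Δx²+Δy²) = 7.4330
cable 3: Δx=-2.5000, Δy=2.0000; L_3 = √(Δx²+Δy²) = 3.2016
cable 4: Δx=9.5000, Δy=-3.0000; L_4 = √(Δx²+Δy²) = 9.9624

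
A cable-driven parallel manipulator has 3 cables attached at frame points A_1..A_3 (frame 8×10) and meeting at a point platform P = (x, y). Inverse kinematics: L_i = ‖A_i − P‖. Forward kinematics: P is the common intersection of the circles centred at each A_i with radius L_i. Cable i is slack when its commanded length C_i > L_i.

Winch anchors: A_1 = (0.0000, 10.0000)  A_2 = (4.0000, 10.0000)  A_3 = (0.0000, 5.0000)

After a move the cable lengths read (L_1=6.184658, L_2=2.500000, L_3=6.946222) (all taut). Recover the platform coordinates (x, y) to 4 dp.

(6.0000, 8.5000)

expand ‖A_i−P‖²=L_i² and subtract eq 1 (c_i ≔ ‖A_i‖²−L_i²)
c_1 = 0.0000+100.0000−38.2500 = 61.7500
eq1−eq2 → [-8.0000  0.0000]·P = -48.0000
eq1−eq3 → [0.0000  10.0000]·P = 85.0000
2×2 solve → P = (6.0000, 8.5000)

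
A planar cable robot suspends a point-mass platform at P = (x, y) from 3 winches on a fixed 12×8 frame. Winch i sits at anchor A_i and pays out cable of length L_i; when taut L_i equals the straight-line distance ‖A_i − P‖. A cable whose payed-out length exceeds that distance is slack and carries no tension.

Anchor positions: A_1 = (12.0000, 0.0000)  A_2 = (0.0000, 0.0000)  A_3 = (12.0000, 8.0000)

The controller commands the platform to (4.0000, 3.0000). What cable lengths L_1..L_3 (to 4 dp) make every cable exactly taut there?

(8.5440, 5.0000, 9.4340)

cable 1: Δx=8.0000, Δy=-3.0000; L_1 = √(Δx²+Δy²) = 8.5440
cable 2: Δx=-4.0000, Δy=-3.0000; L_2 = √(Δx²+Δy²) = 5.0000
cable 3: Δx=8.0000, Δy=5.0000; L_3 = √(Δx²+Δy²) = 9.4340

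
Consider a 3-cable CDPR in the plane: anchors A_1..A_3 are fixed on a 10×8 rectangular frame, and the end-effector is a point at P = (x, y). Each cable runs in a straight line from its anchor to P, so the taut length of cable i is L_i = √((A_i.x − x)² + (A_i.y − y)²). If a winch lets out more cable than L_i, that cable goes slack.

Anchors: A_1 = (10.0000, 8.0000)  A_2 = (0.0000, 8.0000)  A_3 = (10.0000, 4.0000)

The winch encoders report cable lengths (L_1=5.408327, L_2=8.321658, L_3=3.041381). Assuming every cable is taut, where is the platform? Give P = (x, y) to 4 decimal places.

(7.0000, 3.5000)

circle eqns → linear via eq_j − eq_1; set c_j = A_j·A_j − L_j²
c_1 = 100.0000+64.0000−29.2500 = 134.7500
20.0000·x + 0.0000·y = c_1−c_2 = 140.0000
0.0000·x + 8.0000·y = c_1−c_3 = 28.0000
solve first two rows → x=7.0000, y=3.5000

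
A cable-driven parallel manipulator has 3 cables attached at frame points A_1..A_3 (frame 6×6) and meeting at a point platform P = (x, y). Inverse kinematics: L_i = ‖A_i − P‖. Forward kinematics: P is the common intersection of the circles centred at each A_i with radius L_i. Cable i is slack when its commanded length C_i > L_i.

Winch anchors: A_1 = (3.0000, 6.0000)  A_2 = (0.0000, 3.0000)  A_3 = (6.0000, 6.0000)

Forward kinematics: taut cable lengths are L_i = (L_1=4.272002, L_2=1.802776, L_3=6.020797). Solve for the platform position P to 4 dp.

expand ‖A_i−P‖²=L_i² and subtract eq 1 (q_i ≔ ‖A_i‖²−L_i²)
q_1 = 9.0000+36.0000−18.2500 = 26.7500
eq1−eq2 → [6.0000  6.0000]·P = 21.0000
eq1−eq3 → [-6.0000  0.0000]·P = -9.0000
2×2 solve → P = (1.5000, 2.0000)

(1.5000, 2.0000)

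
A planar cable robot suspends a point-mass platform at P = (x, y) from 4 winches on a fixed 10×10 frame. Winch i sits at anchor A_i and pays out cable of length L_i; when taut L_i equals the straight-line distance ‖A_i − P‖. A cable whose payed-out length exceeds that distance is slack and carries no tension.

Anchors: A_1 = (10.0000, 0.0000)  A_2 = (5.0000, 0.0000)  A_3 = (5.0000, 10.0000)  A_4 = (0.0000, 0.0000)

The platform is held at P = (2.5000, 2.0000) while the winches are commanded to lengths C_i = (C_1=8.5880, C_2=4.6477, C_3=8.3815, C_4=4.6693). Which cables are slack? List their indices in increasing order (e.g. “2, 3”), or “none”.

cable 1: √((7.5000)²+(-2.0000)²)=7.7621, C_1=8.5880: slack
cable 2: √((2.5000)²+(-2.0000)²)=3.2016, C_2=4.6477: slack
cable 3: √((2.5000)²+(8.0000)²)=8.3815, C_3=8.3815: taut
cable 4: √((-2.5000)²+(-2.0000)²)=3.2016, C_4=4.6693: slack

1, 2, 4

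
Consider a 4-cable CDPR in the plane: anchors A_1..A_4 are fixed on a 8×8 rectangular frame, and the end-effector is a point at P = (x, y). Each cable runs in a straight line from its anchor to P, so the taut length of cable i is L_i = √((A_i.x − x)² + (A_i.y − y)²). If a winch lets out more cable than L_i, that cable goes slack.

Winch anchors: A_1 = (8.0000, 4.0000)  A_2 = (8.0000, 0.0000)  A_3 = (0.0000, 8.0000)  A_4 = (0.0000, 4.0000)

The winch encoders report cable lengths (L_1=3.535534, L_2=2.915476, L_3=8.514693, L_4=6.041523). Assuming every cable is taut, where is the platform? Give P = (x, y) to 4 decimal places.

(5.5000, 1.5000)

circle eqns → linear via eq_j − eq_1; set q_j = A_j·A_j − L_j²
q_1 = 64.0000+16.0000−12.5000 = 67.5000
0.0000·x + 8.0000·y = q_1−q_2 = 12.0000
16.0000·x − 8.0000·y = q_1−q_3 = 76.0000
16.0000·x + 0.0000·y = q_1−q_4 = 88.0000
solve first two rows → x=5.5000, y=1.5000
check cable 4: ‖A_4−P‖² = 36.5000 ≈ L_4² = 36.5000 ✓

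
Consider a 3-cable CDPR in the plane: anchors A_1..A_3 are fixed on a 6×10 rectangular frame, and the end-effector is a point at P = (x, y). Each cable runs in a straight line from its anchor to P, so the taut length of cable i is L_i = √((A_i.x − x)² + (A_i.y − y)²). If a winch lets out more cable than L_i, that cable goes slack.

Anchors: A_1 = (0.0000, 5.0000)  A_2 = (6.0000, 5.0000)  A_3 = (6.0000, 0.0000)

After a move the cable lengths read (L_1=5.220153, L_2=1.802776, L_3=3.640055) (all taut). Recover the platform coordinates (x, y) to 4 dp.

(5.0000, 3.5000)

each cable: (A_i−P)·(A_i−P) = L_i²; let q_i = ‖A_i‖²−L_i²
q_1 = 0.0000+25.0000−27.2500 = -2.2500
row 1: -12.0000x + 0.0000y = -60.0000  (q_2=57.7500)
row 2: -12.0000x + 10.0000y = -25.0000  (q_3=22.7500)
Cramer on rows 1–2 → x = 5.0000, y = 3.5000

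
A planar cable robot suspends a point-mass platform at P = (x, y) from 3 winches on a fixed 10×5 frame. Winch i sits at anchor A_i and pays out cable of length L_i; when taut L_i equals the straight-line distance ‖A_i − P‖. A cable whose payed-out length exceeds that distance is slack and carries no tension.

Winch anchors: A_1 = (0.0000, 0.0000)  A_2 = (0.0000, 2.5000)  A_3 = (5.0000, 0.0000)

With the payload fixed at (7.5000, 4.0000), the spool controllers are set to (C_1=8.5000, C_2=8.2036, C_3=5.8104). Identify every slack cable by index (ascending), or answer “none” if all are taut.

cable 1: √((-7.5000)²+(-4.0000)²)=8.5000, C_1=8.5000: taut
cable 2: √((-7.5000)²+(-1.5000)²)=7.6485, C_2=8.2036: slack
cable 3: √((-2.5000)²+(-4.0000)²)=4.7170, C_3=5.8104: slack

2, 3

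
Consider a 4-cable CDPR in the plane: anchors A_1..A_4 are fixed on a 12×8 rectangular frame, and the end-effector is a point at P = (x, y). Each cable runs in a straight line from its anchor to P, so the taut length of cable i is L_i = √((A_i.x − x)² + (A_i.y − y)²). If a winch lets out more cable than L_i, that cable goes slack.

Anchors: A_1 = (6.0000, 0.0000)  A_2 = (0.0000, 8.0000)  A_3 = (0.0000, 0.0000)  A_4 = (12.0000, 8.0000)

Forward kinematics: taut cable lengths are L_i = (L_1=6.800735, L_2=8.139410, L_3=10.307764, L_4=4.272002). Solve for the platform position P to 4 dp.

circle eqns → linear via eq_j − eq_1; set k_j = A_j·A_j − L_j²
k_1 = 36.0000+0.0000−46.2500 = -10.2500
12.0000·x − 16.0000·y = k_1−k_2 = -8.0000
12.0000·x + 0.0000·y = k_1−k_3 = 96.0000
-12.0000·x − 16.0000·y = k_1−k_4 = -200.0000
solve first two rows → x=8.0000, y=6.5000
check cable 4: ‖A_4−P‖² = 18.2500 ≈ L_4² = 18.2500 ✓

(8.0000, 6.5000)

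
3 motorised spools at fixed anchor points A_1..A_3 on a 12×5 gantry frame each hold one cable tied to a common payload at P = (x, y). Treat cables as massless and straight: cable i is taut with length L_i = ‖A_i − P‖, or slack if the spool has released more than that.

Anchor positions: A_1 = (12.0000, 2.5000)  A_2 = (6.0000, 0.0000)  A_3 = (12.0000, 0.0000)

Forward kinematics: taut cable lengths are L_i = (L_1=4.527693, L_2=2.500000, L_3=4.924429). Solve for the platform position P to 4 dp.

each cable: (A_i−P)·(A_i−P) = L_i²; let q_i = ‖A_i‖²−L_i²
q_1 = 144.0000+6.2500−20.5000 = 129.7500
row 1: 12.0000x + 5.0000y = 100.0000  (q_2=29.7500)
row 2: 0.0000x + 5.0000y = 10.0000  (q_3=119.7500)
Cramer on rows 1–2 → x = 7.5000, y = 2.0000

(7.5000, 2.0000)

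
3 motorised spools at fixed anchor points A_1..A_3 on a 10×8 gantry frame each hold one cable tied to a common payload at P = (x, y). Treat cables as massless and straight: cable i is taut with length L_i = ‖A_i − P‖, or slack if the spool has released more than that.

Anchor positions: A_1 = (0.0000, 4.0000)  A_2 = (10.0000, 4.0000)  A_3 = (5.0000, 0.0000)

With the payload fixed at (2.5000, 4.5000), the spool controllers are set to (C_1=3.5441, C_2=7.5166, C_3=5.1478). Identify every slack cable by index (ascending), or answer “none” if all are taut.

i=1: geometric 2.5495 vs commanded 3.5441 ⇒ slack
i=2: geometric 7.5166 vs commanded 7.5166 ⇒ taut
i=3: geometric 5.1478 vs commanded 5.1478 ⇒ taut

1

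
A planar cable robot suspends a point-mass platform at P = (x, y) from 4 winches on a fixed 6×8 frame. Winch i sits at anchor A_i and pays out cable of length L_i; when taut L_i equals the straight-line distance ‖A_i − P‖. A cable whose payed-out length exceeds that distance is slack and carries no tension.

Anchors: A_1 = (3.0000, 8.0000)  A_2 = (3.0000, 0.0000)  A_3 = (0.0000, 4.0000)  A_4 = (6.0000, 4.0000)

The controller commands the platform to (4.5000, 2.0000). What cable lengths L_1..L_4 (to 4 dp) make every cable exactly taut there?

L_1 = √((3.0000−4.5000)² + (8.0000−2.0000)²) = 6.1847
L_2 = √((3.0000−4.5000)² + (0.0000−2.0000)²) = 2.5000
L_3 = √((0.0000−4.5000)² + (4.0000−2.0000)²) = 4.9244
L_4 = √((6.0000−4.5000)² + (4.0000−2.0000)²) = 2.5000

(6.1847, 2.5000, 4.9244, 2.5000)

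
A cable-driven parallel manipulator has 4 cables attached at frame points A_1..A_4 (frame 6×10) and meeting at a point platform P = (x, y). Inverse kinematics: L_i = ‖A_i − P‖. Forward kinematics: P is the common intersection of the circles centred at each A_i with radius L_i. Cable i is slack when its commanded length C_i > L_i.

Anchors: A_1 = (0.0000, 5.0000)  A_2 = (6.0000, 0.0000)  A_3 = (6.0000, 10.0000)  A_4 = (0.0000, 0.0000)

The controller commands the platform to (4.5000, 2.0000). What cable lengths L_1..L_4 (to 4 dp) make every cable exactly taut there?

cable 1: Δx=-4.5000, Δy=3.0000; L_1 = √(Δx²+Δy²) = 5.4083
cable 2: Δx=1.5000, Δy=-2.0000; L_2 = √(Δx²+Δy²) = 2.5000
cable 3: Δx=1.5000, Δy=8.0000; L_3 = √(Δx²+Δy²) = 8.1394
cable 4: Δx=-4.5000, Δy=-2.0000; L_4 = √(Δx²+Δy²) = 4.9244

(5.4083, 2.5000, 8.1394, 4.9244)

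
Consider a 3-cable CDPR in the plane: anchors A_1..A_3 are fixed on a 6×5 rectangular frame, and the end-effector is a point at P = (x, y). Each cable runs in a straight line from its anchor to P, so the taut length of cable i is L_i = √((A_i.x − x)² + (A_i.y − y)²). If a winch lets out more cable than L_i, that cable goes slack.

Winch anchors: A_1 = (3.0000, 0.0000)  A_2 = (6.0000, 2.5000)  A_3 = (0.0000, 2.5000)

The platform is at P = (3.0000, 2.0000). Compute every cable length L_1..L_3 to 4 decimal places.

(2.0000, 3.0414, 3.0414)

L_1 = √((3.0000−3.0000)² + (0.0000−2.0000)²) = 2.0000
L_2 = √((6.0000−3.0000)² + (2.5000−2.0000)²) = 3.0414
L_3 = √((0.0000−3.0000)² + (2.5000−2.0000)²) = 3.0414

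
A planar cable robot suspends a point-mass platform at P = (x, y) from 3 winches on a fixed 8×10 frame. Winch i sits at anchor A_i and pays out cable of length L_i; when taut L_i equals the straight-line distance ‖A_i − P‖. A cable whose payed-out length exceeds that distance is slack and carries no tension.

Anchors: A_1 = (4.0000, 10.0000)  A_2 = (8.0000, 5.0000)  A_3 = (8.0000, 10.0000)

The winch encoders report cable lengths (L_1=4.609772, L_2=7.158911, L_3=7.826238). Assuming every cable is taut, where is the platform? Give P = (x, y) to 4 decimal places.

expand ‖A_i−P‖²=L_i² and subtract eq 1 (c_i ≔ ‖A_i‖²−L_i²)
c_1 = 16.0000+100.0000−21.2500 = 94.7500
eq1−eq2 → [-8.0000  10.0000]·P = 57.0000
eq1−eq3 → [-8.0000  0.0000]·P = -8.0000
2×2 solve → P = (1.0000, 6.5000)

(1.0000, 6.5000)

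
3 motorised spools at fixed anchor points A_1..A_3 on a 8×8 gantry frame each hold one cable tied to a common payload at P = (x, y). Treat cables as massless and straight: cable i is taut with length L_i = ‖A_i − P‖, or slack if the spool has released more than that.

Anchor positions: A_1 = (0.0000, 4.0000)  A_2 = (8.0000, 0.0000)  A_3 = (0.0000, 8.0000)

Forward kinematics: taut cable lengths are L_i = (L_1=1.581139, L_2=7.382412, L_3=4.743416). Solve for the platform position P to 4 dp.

expand ‖A_i−P‖²=L_i² and subtract eq 1 (k_i ≔ ‖A_i‖²−L_i²)
k_1 = 0.0000+16.0000−2.5000 = 13.5000
eq1−eq2 → [-16.0000  8.0000]·P = 4.0000
eq1−eq3 → [0.0000  -8.0000]·P = -28.0000
2×2 solve → P = (1.5000, 3.5000)

(1.5000, 3.5000)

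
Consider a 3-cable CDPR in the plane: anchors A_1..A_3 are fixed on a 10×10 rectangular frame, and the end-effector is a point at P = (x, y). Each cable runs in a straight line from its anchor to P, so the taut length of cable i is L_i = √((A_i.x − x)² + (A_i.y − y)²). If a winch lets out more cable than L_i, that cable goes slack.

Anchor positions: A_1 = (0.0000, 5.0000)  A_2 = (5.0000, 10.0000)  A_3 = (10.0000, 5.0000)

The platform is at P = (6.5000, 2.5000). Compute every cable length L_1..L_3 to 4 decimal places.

(6.9642, 7.6485, 4.3012)

L_1: Δ = A_1−P = (-6.5000, 2.5000) → ‖Δ‖ = √48.5000 = 6.9642
L_2: Δ = A_2−P = (-1.5000, 7.5000) → ‖Δ‖ = √58.5000 = 7.6485
L_3: Δ = A_3−P = (3.5000, 2.5000) → ‖Δ‖ = √18.5000 = 4.3012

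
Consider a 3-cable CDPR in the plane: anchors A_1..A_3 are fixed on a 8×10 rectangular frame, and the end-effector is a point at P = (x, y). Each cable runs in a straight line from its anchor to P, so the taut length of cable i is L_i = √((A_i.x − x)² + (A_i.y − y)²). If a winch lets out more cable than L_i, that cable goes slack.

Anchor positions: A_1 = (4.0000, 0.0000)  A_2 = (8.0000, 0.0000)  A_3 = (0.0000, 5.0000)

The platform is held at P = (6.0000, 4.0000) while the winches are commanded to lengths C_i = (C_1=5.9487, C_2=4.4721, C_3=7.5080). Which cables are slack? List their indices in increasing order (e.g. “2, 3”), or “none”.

cable 1: √((-2.0000)²+(-4.0000)²)=4.4721, C_1=5.9487: slack
cable 2: √((2.0000)²+(-4.0000)²)=4.4721, C_2=4.4721: taut
cable 3: √((-6.0000)²+(1.0000)²)=6.0828, C_3=7.5080: slack

1, 3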